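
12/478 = 6/239 = 0.03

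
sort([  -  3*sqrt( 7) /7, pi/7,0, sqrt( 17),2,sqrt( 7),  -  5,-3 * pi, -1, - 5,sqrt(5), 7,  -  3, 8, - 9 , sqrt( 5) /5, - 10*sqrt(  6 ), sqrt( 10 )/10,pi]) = [-10*sqrt( 6 ), - 3*pi, - 9, - 5, - 5,-3,-3*sqrt( 7) /7, - 1, 0,sqrt( 10)/10,sqrt( 5 ) /5, pi/7,2,sqrt(5 ),sqrt( 7 ), pi, sqrt(17),7,8 ]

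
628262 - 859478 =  - 231216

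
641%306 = 29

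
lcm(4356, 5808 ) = 17424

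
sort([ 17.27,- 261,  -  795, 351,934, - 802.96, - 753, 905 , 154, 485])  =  [ - 802.96, - 795, - 753, - 261, 17.27,154, 351,  485,905, 934 ]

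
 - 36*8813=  - 317268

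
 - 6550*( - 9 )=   58950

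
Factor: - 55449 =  - 3^2*61^1*101^1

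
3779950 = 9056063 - 5276113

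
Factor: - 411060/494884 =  - 3^1*5^1*17^1 * 307^( - 1 ) = - 255/307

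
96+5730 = 5826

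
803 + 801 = 1604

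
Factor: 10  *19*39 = 2^1*3^1*5^1*13^1*19^1 = 7410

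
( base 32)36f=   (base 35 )2no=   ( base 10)3279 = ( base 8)6317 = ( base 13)1653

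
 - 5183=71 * ( - 73 ) 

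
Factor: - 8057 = - 7^1*1151^1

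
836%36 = 8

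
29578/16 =14789/8 = 1848.62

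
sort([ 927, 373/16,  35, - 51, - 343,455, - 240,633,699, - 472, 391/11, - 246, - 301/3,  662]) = [ - 472 ,  -  343, - 246, - 240,-301/3, - 51, 373/16, 35, 391/11, 455 , 633, 662,699,927]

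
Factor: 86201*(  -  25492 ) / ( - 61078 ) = 2^1*6373^1*30539^( - 1 )*86201^1 = 1098717946/30539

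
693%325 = 43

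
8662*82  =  710284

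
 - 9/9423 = -1/1047 = -0.00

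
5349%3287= 2062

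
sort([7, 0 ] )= [ 0, 7 ] 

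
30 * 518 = 15540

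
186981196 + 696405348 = 883386544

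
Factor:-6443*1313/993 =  - 8459659/993 = - 3^(  -  1 )*13^1*17^1 * 101^1 *331^(  -  1 )*379^1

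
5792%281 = 172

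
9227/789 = 11 + 548/789= 11.69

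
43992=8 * 5499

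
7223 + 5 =7228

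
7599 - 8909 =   -  1310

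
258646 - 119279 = 139367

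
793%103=72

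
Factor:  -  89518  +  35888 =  - 2^1*5^1*31^1*173^1 = - 53630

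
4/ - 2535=-4/2535 = -  0.00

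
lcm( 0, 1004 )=0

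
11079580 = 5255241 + 5824339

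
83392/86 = 969 + 29/43 =969.67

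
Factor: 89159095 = 5^1*17831819^1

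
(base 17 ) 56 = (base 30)31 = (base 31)2t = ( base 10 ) 91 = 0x5B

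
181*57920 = 10483520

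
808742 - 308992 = 499750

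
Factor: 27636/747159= 2^2*7^1*757^( - 1 )  =  28/757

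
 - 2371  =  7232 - 9603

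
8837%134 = 127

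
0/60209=0   =  0.00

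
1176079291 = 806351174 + 369728117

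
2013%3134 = 2013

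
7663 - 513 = 7150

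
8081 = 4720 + 3361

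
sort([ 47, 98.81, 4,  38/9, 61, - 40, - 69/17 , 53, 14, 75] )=[-40, - 69/17, 4, 38/9, 14, 47, 53,  61 , 75 , 98.81 ] 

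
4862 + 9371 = 14233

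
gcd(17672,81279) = 1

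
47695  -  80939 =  - 33244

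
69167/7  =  9881 = 9881.00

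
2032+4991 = 7023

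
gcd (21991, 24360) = 1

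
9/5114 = 9/5114 = 0.00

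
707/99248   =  707/99248=0.01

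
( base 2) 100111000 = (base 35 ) 8W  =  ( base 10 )312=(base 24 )d0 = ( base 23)dd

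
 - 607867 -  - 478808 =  - 129059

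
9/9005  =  9/9005 = 0.00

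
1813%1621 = 192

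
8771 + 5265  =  14036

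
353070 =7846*45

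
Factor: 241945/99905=11^1  *  13^ (-1 )  *29^( - 1 )*83^1 = 913/377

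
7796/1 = 7796 = 7796.00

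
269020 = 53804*5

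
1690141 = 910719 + 779422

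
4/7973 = 4/7973 = 0.00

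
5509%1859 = 1791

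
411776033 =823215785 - 411439752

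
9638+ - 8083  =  1555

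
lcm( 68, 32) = 544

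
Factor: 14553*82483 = 1200375099 =3^3 * 7^2 * 11^1 *82483^1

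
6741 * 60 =404460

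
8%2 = 0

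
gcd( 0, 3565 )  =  3565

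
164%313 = 164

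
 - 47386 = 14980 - 62366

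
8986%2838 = 472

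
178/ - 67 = - 3  +  23/67 = - 2.66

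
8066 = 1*8066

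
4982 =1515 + 3467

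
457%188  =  81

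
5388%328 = 140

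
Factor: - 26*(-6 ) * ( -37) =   -  5772 = - 2^2 *3^1*13^1*37^1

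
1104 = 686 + 418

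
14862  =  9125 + 5737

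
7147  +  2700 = 9847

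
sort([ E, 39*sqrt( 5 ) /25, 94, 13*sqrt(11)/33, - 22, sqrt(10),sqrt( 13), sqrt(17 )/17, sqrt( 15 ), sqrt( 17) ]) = [-22, sqrt(17)/17, 13*sqrt( 11)/33, E , sqrt( 10), 39*sqrt(5)/25,sqrt( 13), sqrt(15 ) , sqrt( 17), 94] 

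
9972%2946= 1134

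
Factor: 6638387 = 7^1*107^1*8863^1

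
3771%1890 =1881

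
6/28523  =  6/28523 = 0.00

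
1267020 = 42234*30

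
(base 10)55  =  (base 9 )61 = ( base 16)37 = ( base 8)67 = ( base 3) 2001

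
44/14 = 3 + 1/7 = 3.14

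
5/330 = 1/66= 0.02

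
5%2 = 1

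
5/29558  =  5/29558 = 0.00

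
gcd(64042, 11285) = 1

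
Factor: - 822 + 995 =173^1 =173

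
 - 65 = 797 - 862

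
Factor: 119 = 7^1*17^1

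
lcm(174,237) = 13746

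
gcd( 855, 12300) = 15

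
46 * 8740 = 402040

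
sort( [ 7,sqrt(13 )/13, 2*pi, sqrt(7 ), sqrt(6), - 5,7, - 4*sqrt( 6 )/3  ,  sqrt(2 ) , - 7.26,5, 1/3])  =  [ - 7.26,-5, - 4*sqrt(6)/3,sqrt ( 13)/13, 1/3,sqrt( 2 ),  sqrt(6),sqrt ( 7), 5,2*pi,  7, 7]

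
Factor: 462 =2^1 * 3^1 * 7^1 * 11^1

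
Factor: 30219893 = 11^1*2747263^1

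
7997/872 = 7997/872 = 9.17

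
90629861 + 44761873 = 135391734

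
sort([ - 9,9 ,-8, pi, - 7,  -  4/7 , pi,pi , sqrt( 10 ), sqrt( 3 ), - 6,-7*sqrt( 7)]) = [ - 7*sqrt( 7 ), - 9, - 8, -7, - 6, - 4/7 , sqrt( 3),pi,pi, pi , sqrt(10 ), 9 ]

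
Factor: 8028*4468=2^4*3^2*223^1*1117^1 = 35869104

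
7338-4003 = 3335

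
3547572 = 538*6594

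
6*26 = 156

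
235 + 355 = 590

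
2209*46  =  101614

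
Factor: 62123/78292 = 73/92 = 2^( - 2 )*23^( - 1 )*73^1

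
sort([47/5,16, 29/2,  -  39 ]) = [ - 39,47/5,29/2,16]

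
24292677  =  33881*717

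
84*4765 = 400260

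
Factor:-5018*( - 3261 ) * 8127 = 2^1 * 3^4 * 7^1 * 13^1 *43^1 * 193^1*1087^1  =  132987773646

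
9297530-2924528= 6373002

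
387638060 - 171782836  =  215855224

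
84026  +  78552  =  162578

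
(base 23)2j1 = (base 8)2730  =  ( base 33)1cb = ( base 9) 2042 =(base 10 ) 1496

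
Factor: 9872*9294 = 2^5 * 3^1*617^1 * 1549^1 = 91750368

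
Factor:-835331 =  - 7^1 * 47^1*2539^1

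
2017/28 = 72 + 1/28=72.04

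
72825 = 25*2913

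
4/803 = 4/803 = 0.00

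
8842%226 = 28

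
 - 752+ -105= - 857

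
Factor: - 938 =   -  2^1*7^1*67^1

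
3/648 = 1/216=0.00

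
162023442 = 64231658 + 97791784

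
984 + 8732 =9716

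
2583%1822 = 761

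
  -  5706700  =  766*( - 7450) 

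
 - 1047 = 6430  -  7477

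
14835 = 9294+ 5541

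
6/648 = 1/108= 0.01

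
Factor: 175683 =3^1*157^1*373^1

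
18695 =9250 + 9445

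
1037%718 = 319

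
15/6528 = 5/2176 = 0.00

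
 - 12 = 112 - 124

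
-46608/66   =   - 7768/11 =-706.18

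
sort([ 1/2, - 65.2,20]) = [ - 65.2, 1/2, 20 ]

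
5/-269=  -5/269 = - 0.02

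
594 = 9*66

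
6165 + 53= 6218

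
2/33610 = 1/16805 = 0.00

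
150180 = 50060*3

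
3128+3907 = 7035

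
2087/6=2087/6 = 347.83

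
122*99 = 12078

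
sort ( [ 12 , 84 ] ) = [ 12,84]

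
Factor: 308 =2^2*7^1*11^1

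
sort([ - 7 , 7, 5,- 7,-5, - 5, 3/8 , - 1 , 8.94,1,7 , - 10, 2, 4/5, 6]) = [ - 10, - 7, - 7, - 5, - 5,  -  1, 3/8, 4/5, 1,2, 5,6, 7,7 , 8.94 ] 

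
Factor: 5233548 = 2^2 *3^1*257^1*1697^1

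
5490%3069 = 2421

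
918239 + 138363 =1056602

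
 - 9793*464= - 4543952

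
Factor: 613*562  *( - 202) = - 69590212=- 2^2* 101^1*281^1*613^1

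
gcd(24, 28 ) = 4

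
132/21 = 44/7 =6.29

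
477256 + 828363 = 1305619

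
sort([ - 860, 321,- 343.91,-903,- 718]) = [  -  903,-860,-718, - 343.91, 321]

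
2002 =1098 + 904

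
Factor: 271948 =2^2*67987^1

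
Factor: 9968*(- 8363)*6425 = -535603317200=-2^4*5^2* 7^1*89^1*257^1*8363^1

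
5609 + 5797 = 11406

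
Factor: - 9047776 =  - 2^5*337^1*839^1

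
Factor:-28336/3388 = -2^2* 11^( -1 )*23^1 = -92/11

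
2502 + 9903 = 12405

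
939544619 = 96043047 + 843501572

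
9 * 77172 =694548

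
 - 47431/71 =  - 669 + 68/71=- 668.04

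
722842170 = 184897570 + 537944600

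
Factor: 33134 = 2^1*16567^1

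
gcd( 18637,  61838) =1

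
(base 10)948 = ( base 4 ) 32310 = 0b1110110100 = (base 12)670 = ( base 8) 1664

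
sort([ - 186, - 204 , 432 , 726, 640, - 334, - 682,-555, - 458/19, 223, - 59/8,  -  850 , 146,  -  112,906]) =[-850, - 682, - 555 , - 334, - 204, - 186, - 112,-458/19,-59/8,146,223 , 432, 640,726,906 ]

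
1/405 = 1/405 = 0.00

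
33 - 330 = -297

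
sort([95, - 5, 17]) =[-5,17 , 95 ]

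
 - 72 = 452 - 524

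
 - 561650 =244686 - 806336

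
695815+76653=772468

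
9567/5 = 9567/5 = 1913.40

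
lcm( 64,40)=320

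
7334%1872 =1718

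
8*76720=613760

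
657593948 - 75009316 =582584632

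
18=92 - 74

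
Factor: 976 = 2^4*61^1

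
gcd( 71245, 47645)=5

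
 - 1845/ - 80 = 23 + 1/16= 23.06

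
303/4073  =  303/4073 = 0.07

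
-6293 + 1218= - 5075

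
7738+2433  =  10171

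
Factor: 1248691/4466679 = 3^( - 1 )*7^ ( - 1 ) * 227^( - 1)*937^( - 1 )*1248691^1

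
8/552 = 1/69 = 0.01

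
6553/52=126 + 1/52  =  126.02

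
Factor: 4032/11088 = 2^2*11^(-1) = 4/11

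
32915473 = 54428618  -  21513145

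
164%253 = 164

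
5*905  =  4525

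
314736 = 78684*4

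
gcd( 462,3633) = 21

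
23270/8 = 11635/4= 2908.75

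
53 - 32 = 21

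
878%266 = 80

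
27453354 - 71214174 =  -  43760820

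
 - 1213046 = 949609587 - 950822633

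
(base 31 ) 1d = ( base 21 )22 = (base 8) 54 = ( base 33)1b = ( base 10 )44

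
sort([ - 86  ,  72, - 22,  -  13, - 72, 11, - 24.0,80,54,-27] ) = [ -86, - 72, - 27, - 24.0 , - 22, - 13,11, 54, 72, 80 ]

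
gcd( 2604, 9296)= 28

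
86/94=43/47 =0.91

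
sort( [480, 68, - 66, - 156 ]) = [ - 156, - 66,68,480]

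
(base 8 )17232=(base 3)101202011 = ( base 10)7834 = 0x1E9A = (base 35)6DT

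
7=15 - 8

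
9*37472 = 337248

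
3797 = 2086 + 1711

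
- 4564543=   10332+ - 4574875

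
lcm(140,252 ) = 1260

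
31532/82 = 384 + 22/41 = 384.54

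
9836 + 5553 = 15389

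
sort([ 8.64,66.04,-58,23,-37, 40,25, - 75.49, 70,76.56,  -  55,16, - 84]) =[  -  84, - 75.49, - 58, - 55, - 37, 8.64,16 , 23, 25,  40, 66.04, 70, 76.56]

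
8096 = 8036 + 60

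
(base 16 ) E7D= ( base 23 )706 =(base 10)3709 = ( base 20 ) 959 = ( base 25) 5n9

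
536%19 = 4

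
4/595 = 4/595 = 0.01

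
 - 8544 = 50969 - 59513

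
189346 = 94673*2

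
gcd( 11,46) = 1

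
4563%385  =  328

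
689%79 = 57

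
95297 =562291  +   -466994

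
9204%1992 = 1236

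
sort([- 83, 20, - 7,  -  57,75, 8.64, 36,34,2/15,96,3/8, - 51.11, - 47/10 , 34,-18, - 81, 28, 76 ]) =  [ - 83, - 81,-57, - 51.11, - 18, - 7, - 47/10, 2/15,  3/8, 8.64,  20,28,  34,34,36,75, 76, 96 ] 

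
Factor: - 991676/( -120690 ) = 495838/60345 =2^1*3^ ( - 4)*5^( - 1)*7^1 * 107^1*149^(-1)*331^1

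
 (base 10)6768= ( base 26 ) A08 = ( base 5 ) 204033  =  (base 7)25506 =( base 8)15160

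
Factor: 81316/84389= 2^2*29^1 *701^1*84389^ ( - 1)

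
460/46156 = 115/11539 = 0.01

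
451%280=171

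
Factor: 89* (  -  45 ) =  - 4005 = -3^2*5^1*89^1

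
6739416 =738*9132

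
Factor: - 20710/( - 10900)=19/10 = 2^( - 1) * 5^( - 1)*19^1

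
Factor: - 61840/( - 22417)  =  2^4*5^1*29^( - 1 ) = 80/29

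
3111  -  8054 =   -  4943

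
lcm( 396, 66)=396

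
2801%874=179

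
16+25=41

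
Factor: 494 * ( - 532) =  - 2^3*7^1*13^1* 19^2 = - 262808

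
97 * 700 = 67900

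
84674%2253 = 1313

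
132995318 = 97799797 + 35195521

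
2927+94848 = 97775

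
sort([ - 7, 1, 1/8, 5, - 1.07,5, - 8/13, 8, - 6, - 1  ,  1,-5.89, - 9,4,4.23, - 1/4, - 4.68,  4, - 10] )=[ - 10,  -  9, - 7, - 6,- 5.89, - 4.68, - 1.07, - 1, - 8/13, - 1/4,  1/8,1,1, 4,4,  4.23,5,5,8]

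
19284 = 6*3214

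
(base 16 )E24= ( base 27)4q2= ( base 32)3h4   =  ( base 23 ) 6J9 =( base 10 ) 3620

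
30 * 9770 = 293100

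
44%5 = 4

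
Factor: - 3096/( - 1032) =3^1 = 3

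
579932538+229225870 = 809158408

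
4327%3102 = 1225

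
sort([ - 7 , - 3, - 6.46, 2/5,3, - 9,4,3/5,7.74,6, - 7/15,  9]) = [ - 9, - 7, - 6.46, - 3,- 7/15 , 2/5,3/5,3,4, 6,7.74,9] 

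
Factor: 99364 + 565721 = 3^1*5^1*101^1*439^1  =  665085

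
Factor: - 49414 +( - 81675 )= - 131089 = -7^1*61^1*307^1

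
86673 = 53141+33532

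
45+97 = 142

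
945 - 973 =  - 28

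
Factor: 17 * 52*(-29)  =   - 2^2* 13^1 * 17^1*29^1 = -25636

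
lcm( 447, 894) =894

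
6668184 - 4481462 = 2186722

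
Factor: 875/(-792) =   -  2^ (- 3)*3^(- 2) * 5^3*7^1*11^( - 1)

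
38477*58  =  2231666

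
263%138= 125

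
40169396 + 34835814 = 75005210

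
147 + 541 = 688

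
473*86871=41089983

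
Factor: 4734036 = 2^2*3^2 * 131501^1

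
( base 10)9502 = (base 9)14027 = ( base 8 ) 22436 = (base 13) 442c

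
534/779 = 534/779 =0.69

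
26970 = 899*30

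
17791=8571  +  9220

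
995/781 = 1 + 214/781 = 1.27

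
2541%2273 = 268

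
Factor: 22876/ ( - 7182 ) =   -  86/27 =-  2^1*3^ (-3)*43^1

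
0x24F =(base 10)591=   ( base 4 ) 21033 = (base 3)210220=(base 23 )12g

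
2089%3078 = 2089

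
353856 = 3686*96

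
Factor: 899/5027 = 11^ ( - 1 ) *29^1*31^1*457^( - 1 )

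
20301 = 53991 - 33690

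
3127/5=625 + 2/5 = 625.40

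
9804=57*172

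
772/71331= 772/71331 = 0.01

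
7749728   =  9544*812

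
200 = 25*8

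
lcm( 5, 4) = 20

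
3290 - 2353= 937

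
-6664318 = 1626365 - 8290683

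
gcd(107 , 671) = 1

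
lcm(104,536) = 6968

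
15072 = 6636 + 8436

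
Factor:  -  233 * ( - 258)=60114 = 2^1*3^1*43^1*233^1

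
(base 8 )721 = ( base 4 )13101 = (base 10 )465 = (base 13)29A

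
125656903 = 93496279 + 32160624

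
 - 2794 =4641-7435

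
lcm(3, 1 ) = 3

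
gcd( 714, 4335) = 51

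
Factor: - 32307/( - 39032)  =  2^( - 3)*3^1*7^( - 1)*11^2* 17^( - 1 ) * 41^(  -  1 )*89^1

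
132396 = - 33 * ( - 4012) 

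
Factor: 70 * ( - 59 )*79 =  -2^1*5^1*7^1*59^1*79^1  =  - 326270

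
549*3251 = 1784799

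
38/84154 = 19/42077 = 0.00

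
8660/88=98  +  9/22= 98.41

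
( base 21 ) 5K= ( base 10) 125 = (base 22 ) 5f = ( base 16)7d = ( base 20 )65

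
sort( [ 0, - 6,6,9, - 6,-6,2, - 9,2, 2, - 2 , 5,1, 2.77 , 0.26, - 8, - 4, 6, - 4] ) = [-9, - 8, - 6, - 6, - 6, - 4,  -  4, - 2,0,0.26 , 1,2, 2,2,2.77,5, 6 , 6,  9 ]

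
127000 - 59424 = 67576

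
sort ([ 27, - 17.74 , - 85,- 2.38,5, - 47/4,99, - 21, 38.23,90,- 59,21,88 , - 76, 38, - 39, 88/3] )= [-85, - 76,- 59, - 39, - 21, - 17.74, - 47/4, - 2.38,5,21, 27,88/3, 38 , 38.23,88,90,99] 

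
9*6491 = 58419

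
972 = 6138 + -5166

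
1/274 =1/274 = 0.00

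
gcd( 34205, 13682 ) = 6841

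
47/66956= 47/66956 = 0.00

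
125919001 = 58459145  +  67459856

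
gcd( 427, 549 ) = 61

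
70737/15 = 4715+4/5 = 4715.80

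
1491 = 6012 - 4521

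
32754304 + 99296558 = 132050862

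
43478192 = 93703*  464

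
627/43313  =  627/43313 = 0.01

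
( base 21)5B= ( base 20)5G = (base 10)116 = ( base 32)3K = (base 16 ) 74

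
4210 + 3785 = 7995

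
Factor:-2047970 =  -2^1*5^1*204797^1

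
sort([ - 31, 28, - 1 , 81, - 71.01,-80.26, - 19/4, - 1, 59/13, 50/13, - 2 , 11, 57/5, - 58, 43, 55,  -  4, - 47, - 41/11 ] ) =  [  -  80.26, - 71.01,-58, - 47 ,-31,-19/4,-4,-41/11, - 2, - 1, - 1 , 50/13 , 59/13,11,57/5, 28,43, 55,81 ]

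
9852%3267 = 51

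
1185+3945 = 5130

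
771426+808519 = 1579945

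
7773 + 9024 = 16797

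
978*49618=48526404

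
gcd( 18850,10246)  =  2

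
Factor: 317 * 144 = 2^4*3^2*317^1 = 45648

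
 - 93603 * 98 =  - 9173094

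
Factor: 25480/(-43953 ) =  - 40/69 = - 2^3*3^(-1)*5^1 * 23^(-1) 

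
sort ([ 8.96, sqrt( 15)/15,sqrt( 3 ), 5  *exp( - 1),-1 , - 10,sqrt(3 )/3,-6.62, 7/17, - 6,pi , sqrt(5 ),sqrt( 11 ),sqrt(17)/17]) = [-10, - 6.62, - 6, - 1,sqrt(17 )/17 , sqrt( 15) /15, 7/17,  sqrt (3)/3,sqrt(3 ),5 * exp(-1),  sqrt( 5),pi,sqrt( 11 ), 8.96]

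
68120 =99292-31172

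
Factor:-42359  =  - 42359^1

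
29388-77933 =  - 48545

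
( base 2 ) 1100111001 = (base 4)30321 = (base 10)825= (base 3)1010120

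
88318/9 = 9813 + 1/9 = 9813.11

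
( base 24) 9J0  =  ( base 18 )H76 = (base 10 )5640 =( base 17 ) 128D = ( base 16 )1608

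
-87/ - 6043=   87/6043 = 0.01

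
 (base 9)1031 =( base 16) 2F5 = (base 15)357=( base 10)757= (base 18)261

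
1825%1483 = 342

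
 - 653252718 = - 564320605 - 88932113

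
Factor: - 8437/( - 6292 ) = 59/44 = 2^( - 2 )* 11^(-1)  *  59^1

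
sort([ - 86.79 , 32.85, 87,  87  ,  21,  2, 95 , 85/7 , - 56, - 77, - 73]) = [ - 86.79, - 77 ,  -  73, - 56,2, 85/7, 21  ,  32.85,87,  87, 95 ] 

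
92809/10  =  92809/10  =  9280.90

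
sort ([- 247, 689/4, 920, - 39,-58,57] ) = [ - 247, - 58, - 39,  57, 689/4,920 ] 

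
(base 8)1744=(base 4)33210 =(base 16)3E4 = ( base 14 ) 512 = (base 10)996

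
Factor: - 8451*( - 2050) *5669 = 2^1*3^3 * 5^2*41^1*313^1*5669^1=98212873950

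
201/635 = 201/635 = 0.32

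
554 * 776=429904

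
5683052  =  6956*817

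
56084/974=28042/487 = 57.58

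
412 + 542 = 954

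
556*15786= 8777016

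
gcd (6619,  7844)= 1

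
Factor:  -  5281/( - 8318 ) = 2^ ( - 1)*4159^( - 1 )*5281^1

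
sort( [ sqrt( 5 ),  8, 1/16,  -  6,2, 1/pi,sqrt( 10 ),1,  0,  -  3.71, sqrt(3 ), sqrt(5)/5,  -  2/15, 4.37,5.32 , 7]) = [-6,-3.71, -2/15,0 , 1/16,1/pi,  sqrt(5 ) /5,1,  sqrt(3), 2 , sqrt( 5 ),sqrt ( 10 ),4.37, 5.32,7,8 ]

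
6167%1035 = 992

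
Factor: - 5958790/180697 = -2^1 * 5^1*11^(  -  1)*  53^1*11243^1*16427^ ( - 1)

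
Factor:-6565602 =  -  2^1*3^1 * 19^1*57593^1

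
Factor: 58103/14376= 2^( - 3 )*3^(-1 )*97^1=97/24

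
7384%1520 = 1304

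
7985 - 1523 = 6462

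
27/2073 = 9/691 = 0.01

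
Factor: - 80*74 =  - 2^5*5^1*37^1 = -5920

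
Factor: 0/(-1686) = 0 = 0^1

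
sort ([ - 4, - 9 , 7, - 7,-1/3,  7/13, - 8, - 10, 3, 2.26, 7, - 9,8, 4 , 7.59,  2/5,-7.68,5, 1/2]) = [ - 10 , - 9, - 9, - 8, - 7.68, - 7, -4,-1/3,2/5,1/2,7/13,  2.26,3, 4,5 , 7,7,7.59, 8 ]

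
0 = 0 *2909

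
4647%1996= 655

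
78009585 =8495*9183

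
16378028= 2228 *7351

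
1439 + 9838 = 11277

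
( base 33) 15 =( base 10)38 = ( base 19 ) 20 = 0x26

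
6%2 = 0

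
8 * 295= 2360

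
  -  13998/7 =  - 2000 + 2/7 = - 1999.71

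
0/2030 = 0 = 0.00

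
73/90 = 73/90  =  0.81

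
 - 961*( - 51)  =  49011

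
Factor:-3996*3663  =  - 2^2*3^5*11^1*37^2 = - 14637348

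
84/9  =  9 +1/3 =9.33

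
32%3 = 2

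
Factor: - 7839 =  -3^2*13^1*67^1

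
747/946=747/946 = 0.79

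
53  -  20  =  33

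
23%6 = 5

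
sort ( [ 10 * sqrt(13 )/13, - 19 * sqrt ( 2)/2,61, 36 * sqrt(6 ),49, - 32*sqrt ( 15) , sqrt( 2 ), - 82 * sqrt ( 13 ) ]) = [ - 82 * sqrt(  13), - 32*sqrt(15), - 19*sqrt ( 2 )/2,sqrt(2), 10 * sqrt( 13 )/13,49, 61, 36 * sqrt(6)] 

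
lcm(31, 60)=1860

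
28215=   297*95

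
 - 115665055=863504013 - 979169068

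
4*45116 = 180464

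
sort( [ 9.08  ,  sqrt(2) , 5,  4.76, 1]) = [ 1,sqrt(2),4.76,5, 9.08]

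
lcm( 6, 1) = 6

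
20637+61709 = 82346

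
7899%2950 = 1999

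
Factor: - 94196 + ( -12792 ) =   -  2^2*7^1*3821^1 =- 106988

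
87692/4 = 21923  =  21923.00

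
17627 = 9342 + 8285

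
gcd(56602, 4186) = 182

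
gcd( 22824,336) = 24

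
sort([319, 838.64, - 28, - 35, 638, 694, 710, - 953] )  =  [ - 953, - 35, - 28,319,638,694,710,838.64 ] 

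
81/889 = 81/889 = 0.09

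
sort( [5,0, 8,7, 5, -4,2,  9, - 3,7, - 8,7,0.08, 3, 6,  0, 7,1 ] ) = [ - 8, -4,-3,0,0, 0.08,1,2,3,5, 5,6,7,7, 7 , 7,8, 9 ] 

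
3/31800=1/10600 = 0.00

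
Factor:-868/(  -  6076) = 1/7 = 7^( - 1 )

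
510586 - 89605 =420981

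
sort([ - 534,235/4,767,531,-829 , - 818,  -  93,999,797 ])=[-829,-818,  -  534,  -  93, 235/4,531,767,797,999]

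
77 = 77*1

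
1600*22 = 35200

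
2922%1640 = 1282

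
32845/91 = 360+85/91 = 360.93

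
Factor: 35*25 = 5^3*7^1  =  875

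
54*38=2052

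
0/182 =0 = 0.00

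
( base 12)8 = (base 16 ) 8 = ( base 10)8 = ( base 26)8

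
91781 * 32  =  2936992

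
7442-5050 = 2392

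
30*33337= 1000110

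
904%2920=904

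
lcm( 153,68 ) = 612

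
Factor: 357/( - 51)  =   - 7 = - 7^1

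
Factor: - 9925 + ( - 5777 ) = - 15702 =- 2^1*3^1 * 2617^1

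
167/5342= 167/5342 = 0.03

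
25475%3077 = 859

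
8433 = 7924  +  509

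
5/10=1/2= 0.50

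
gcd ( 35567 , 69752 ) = 1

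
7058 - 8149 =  - 1091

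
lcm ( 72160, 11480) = 505120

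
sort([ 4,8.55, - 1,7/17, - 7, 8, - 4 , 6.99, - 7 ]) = [ - 7,-7, - 4, - 1,  7/17,4,6.99,8, 8.55 ]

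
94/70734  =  47/35367=   0.00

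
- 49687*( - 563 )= 27973781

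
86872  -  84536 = 2336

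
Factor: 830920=2^3*5^1*20773^1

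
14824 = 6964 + 7860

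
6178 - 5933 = 245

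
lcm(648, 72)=648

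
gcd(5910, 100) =10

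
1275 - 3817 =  - 2542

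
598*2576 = 1540448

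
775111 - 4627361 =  - 3852250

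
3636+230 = 3866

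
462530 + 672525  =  1135055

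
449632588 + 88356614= 537989202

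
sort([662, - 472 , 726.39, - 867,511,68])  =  [ - 867, - 472,  68,511, 662, 726.39 ]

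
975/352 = 975/352=2.77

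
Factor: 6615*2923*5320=2^3*3^3*5^2 * 7^3  *19^1*37^1*79^1 = 102865631400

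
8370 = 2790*3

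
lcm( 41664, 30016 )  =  2791488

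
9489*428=4061292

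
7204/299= 24 + 28/299 = 24.09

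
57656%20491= 16674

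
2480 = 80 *31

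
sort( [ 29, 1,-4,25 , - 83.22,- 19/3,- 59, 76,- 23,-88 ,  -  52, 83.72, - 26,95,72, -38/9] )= [ - 88,  -  83.22 , - 59,  -  52,  -  26, - 23, - 19/3, - 38/9,-4, 1, 25,29 , 72,76,83.72,95]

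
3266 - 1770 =1496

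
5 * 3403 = 17015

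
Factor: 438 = 2^1*3^1*73^1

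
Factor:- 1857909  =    -  3^1*619303^1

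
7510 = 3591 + 3919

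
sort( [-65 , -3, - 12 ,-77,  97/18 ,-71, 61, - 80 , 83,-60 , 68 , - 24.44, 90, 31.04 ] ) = [ - 80, - 77,- 71,  -  65,-60,- 24.44, - 12,-3,97/18,  31.04 , 61, 68,83, 90]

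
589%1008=589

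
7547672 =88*85769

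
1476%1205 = 271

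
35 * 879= 30765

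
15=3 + 12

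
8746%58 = 46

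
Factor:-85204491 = -3^1 * 28401497^1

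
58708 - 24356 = 34352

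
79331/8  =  79331/8 = 9916.38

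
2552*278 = 709456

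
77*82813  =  6376601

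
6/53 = 6/53  =  0.11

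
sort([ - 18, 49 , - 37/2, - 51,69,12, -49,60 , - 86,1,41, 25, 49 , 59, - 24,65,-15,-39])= [ -86,-51, - 49, - 39, - 24, - 37/2 , - 18, - 15, 1,12,25,41 , 49,49,59,  60 , 65, 69 ]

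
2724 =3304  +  -580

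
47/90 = 47/90= 0.52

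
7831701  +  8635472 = 16467173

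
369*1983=731727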